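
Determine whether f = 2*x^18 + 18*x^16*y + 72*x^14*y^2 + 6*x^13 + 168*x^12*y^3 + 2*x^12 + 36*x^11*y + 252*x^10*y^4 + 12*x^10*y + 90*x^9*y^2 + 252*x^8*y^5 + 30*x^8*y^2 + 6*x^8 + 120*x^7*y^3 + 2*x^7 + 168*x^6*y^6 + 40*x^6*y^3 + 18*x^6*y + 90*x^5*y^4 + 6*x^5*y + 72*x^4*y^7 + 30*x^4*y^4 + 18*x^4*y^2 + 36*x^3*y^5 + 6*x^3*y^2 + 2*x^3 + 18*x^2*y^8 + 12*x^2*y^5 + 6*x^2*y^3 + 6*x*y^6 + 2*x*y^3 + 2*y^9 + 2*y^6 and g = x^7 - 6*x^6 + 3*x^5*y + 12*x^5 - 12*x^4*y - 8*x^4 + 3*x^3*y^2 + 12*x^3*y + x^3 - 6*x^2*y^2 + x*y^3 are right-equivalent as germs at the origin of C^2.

Yes.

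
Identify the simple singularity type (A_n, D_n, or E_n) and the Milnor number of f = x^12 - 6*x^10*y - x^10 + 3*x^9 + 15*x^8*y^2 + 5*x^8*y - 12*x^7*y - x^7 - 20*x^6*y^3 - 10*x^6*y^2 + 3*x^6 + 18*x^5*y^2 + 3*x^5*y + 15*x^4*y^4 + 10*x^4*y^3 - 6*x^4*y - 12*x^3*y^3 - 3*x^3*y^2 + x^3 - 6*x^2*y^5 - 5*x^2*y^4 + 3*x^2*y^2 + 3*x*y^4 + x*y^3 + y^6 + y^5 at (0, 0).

Type E_7, Milnor number mu = 7.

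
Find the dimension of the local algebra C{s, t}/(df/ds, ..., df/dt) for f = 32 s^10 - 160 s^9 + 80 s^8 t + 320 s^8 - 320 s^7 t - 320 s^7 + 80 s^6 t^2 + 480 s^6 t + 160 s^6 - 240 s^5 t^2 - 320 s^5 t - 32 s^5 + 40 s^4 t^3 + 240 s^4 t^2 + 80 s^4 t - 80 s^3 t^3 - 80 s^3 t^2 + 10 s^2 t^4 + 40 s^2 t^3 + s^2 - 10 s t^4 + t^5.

The Hessian of f at 0 has rank 1. Corank 1: A-series; mu = 4 gives A_4.

4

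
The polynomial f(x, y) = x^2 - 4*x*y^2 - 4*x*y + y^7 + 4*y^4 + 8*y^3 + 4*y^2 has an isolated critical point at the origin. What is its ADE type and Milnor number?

Type A_{6}, Milnor number mu = 6.

The Hessian of f at 0 is [[2, -4], [-4, 8]] with rank 1, so corank 1. A Groebner basis of the Jacobian ideal J(f) in C{x,y} is {x^3 - 6*x^2*y + 6*x^2 - 16*x*y + 4*x - 8*y, -x/2 + y^2 + y}; counting standard monomials gives mu = 6. Corank 1: A-series; mu = 6 gives A_6.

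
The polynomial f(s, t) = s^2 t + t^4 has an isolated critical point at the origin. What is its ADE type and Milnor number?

Type D5, Milnor number mu = 5.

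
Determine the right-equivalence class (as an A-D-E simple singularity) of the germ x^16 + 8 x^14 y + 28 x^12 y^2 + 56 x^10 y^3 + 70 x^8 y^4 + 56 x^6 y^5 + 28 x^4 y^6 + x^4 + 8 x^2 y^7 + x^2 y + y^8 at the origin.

The Hessian of f at 0 is [[0, 0], [0, 0]] with rank 0, so corank 2. A Groebner basis of the Jacobian ideal J(f) in C{x,y} is {x^2/8 + y^7, x^3, x*y}; counting standard monomials gives mu = 9. Corank 2; j^3 = x^2*y has shape L^2 M (L != M), so D-series; mu = 9 gives D_9.

D_{9}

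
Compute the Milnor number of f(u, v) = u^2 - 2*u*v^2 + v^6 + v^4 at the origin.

The Hessian of f at 0 has rank 1. Corank 1: A-series; mu = 5 gives A_5.

5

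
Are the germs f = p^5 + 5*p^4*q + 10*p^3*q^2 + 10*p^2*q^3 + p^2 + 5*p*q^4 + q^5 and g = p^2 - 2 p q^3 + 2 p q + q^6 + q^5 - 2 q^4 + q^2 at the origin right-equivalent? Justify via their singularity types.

Yes.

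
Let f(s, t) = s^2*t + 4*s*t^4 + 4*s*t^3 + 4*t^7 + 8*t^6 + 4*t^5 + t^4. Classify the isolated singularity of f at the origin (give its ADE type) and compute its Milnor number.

The Hessian of f at 0 has rank 0. Corank 2; j^3 = s^2*t has shape L^2 M (L != M), so D-series; mu = 5 gives D_5.

Type D_5, Milnor number mu = 5.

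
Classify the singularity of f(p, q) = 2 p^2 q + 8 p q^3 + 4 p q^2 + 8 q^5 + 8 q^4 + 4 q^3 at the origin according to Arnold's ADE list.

The Hessian of f at 0 has rank 0. Corank 2; j^3 = 2*q*(p^2 + 2*p*q + 2*q^2) splits into three distinct lines over C (the quadratic factor has nonzero discriminant), so D_4.

D_{4}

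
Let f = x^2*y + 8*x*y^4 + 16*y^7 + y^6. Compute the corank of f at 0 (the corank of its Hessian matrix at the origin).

The Hessian at 0 is [[0, 0], [0, 0]] of rank 0; hence corank 2.

2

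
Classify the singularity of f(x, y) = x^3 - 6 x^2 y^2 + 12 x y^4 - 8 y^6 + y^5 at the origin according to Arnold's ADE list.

E_{8}

The Hessian of f at 0 has rank 0. Corank 2; j^3 = x^3 is a perfect cube, so E-series; the 5-jet and mu = 8 give E_8.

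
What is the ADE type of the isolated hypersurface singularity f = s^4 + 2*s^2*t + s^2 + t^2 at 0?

The Hessian of f at 0 has rank 2. Corank 0: nondegenerate Morse point, so A_1.

A_{1}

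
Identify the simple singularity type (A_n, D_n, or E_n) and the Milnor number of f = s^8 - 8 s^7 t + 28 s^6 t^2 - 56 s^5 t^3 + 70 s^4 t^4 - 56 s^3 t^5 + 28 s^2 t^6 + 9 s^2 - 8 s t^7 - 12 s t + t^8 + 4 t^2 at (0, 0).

The Hessian of f at 0 has rank 1. Corank 1: A-series; mu = 7 gives A_7.

Type A_7, Milnor number mu = 7.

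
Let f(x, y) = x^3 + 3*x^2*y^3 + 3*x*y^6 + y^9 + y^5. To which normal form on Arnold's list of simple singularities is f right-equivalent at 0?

E8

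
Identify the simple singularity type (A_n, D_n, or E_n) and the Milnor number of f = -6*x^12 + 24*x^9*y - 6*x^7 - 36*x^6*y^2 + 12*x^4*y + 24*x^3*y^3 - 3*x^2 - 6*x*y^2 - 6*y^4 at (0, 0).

Type A3, Milnor number mu = 3.

The Hessian of f at 0 has rank 1. Corank 1: A-series; mu = 3 gives A_3.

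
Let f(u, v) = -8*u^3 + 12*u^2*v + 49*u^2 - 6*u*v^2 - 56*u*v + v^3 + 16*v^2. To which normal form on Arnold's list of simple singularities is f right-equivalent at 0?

The Hessian of f at 0 has rank 1. Corank 1: A-series; mu = 2 gives A_2.

A_2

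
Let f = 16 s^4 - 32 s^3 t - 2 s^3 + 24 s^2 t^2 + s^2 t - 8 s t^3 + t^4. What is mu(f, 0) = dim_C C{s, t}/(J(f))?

The Hessian of f at 0 has rank 0. Corank 2; j^3 = -s^2*(2*s - t) has shape L^2 M (L != M), so D-series; mu = 5 gives D_5.

5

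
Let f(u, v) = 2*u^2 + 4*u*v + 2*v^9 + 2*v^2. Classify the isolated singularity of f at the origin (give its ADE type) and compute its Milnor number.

Type A_{8}, Milnor number mu = 8.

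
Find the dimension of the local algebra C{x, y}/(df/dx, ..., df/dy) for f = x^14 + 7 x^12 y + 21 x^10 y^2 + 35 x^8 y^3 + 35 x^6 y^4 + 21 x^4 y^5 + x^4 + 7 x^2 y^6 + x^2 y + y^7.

8

The Hessian of f at 0 is [[0, 0], [0, 0]] with rank 0, so corank 2. A Groebner basis of the Jacobian ideal J(f) in C{x,y} is {x^2/7 + y^6, x^3, x*y}; counting standard monomials gives mu = 8. Corank 2; j^3 = x^2*y has shape L^2 M (L != M), so D-series; mu = 8 gives D_8.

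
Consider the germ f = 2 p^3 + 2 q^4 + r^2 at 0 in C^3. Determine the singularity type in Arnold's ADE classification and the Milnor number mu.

The Hessian of f at 0 is [[0, 0, 0], [0, 0, 0], [0, 0, 2]] with rank 1, so corank 2. A Groebner basis of the Jacobian ideal J(f) in C{p,q,r} is {q^3, p^2, r}; counting standard monomials gives mu = 6. Corank 2; j^3 = 2*p^3 is a perfect cube, so E-series; the 4-jet and mu = 6 give E_6.

Type E_6, Milnor number mu = 6.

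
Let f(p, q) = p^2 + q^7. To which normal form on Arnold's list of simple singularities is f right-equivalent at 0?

The Hessian of f at 0 has rank 1. Corank 1: A-series; mu = 6 gives A_6.

A_{6}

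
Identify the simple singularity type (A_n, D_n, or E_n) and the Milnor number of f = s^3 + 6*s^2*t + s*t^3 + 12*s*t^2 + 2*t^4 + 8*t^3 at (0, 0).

Type E7, Milnor number mu = 7.

The Hessian of f at 0 has rank 0. Corank 2; j^3 = (s + 2*t)^3 is a perfect cube, so E-series; the 4-jet and mu = 7 give E_7.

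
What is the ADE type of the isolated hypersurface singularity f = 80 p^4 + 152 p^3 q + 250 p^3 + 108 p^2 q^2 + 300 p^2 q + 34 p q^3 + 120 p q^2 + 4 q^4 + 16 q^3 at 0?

E_7

The Hessian of f at 0 has rank 0. Corank 2; j^3 = 2*(5*p + 2*q)^3 is a perfect cube, so E-series; the 4-jet and mu = 7 give E_7.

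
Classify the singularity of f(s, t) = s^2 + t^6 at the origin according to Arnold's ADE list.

A_{5}

The Hessian of f at 0 has rank 1. Corank 1: A-series; mu = 5 gives A_5.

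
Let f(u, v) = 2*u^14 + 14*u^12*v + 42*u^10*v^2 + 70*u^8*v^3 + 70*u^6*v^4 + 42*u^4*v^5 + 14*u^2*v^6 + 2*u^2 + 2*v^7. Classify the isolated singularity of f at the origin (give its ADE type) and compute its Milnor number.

The Hessian of f at 0 is [[4, 0], [0, 0]] with rank 1, so corank 1. A Groebner basis of the Jacobian ideal J(f) in C{u,v} is {v^6, u}; counting standard monomials gives mu = 6. Corank 1: A-series; mu = 6 gives A_6.

Type A_6, Milnor number mu = 6.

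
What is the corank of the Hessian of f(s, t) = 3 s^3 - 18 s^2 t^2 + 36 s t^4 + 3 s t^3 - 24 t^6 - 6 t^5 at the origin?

2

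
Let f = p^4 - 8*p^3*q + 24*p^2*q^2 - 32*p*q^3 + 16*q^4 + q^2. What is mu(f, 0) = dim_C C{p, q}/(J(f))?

3

The Hessian of f at 0 is [[0, 0], [0, 2]] with rank 1, so corank 1. A Groebner basis of the Jacobian ideal J(f) in C{p,q} is {p^3, q}; counting standard monomials gives mu = 3. Corank 1: A-series; mu = 3 gives A_3.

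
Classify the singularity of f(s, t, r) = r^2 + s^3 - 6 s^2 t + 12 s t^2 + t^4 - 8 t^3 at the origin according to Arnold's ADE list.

E_6

The Hessian of f at 0 has rank 1. Corank 2; j^3 = (s - 2*t)^3 is a perfect cube, so E-series; the 4-jet and mu = 6 give E_6.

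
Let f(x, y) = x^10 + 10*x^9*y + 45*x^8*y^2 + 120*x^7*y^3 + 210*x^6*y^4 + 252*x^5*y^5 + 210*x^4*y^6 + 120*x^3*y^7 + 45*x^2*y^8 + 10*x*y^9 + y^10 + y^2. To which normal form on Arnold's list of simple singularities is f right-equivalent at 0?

A9

The Hessian of f at 0 has rank 1. Corank 1: A-series; mu = 9 gives A_9.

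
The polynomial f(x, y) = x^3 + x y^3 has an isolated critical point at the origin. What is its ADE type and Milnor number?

The Hessian of f at 0 is [[0, 0], [0, 0]] with rank 0, so corank 2. A Groebner basis of the Jacobian ideal J(f) in C{x,y} is {x^3, x*y^2, 3*x^2 + y^3}; counting standard monomials gives mu = 7. Corank 2; j^3 = x^3 is a perfect cube, so E-series; the 4-jet and mu = 7 give E_7.

Type E_{7}, Milnor number mu = 7.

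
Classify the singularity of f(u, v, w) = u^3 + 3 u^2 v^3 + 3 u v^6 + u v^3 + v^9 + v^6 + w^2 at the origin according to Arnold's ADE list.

The Hessian of f at 0 has rank 1. Corank 2; j^3 = u^3 is a perfect cube, so E-series; the 4-jet and mu = 7 give E_7.

E_7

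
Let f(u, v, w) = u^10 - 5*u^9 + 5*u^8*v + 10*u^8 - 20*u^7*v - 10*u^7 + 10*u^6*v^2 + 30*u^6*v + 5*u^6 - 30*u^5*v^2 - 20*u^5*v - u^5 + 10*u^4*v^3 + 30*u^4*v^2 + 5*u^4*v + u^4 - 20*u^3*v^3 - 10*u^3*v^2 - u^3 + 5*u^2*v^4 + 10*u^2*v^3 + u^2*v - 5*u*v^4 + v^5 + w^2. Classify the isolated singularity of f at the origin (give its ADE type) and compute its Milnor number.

The Hessian of f at 0 has rank 1. Corank 2; j^3 = -u^2*(u - v) has shape L^2 M (L != M), so D-series; mu = 6 gives D_6.

Type D_{6}, Milnor number mu = 6.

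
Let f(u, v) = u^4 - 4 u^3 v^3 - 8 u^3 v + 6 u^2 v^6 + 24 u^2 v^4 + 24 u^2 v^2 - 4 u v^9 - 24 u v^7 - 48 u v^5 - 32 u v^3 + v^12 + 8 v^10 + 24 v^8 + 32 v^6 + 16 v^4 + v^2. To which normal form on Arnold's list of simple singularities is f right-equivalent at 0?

The Hessian of f at 0 has rank 1. Corank 1: A-series; mu = 3 gives A_3.

A_3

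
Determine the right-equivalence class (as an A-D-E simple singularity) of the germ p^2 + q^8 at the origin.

A7

The Hessian of f at 0 has rank 1. Corank 1: A-series; mu = 7 gives A_7.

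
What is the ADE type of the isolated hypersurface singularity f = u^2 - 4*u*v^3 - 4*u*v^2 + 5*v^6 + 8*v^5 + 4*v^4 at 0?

The Hessian of f at 0 has rank 1. Corank 1: A-series; mu = 5 gives A_5.

A5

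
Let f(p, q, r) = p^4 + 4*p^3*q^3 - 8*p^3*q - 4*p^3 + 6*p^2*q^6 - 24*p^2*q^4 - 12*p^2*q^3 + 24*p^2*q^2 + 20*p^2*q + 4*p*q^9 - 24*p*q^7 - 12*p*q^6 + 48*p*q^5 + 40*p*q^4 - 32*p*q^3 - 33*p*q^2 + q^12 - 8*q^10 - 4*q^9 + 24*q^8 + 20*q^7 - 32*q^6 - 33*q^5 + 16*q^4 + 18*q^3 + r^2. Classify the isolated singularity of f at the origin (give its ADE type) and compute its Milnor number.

Type D_{5}, Milnor number mu = 5.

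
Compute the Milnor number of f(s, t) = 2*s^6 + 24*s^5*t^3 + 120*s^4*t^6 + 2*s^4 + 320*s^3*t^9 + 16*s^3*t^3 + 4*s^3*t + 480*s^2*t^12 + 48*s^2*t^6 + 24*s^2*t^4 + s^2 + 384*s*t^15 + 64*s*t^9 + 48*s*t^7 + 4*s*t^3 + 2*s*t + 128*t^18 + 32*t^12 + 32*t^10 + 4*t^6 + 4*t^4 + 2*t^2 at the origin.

1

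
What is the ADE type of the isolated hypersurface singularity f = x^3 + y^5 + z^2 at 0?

E_{8}

The Hessian of f at 0 is [[0, 0, 0], [0, 0, 0], [0, 0, 2]] with rank 1, so corank 2. A Groebner basis of the Jacobian ideal J(f) in C{x,y,z} is {y^4, x^2, z}; counting standard monomials gives mu = 8. Corank 2; j^3 = x^3 is a perfect cube, so E-series; the 5-jet and mu = 8 give E_8.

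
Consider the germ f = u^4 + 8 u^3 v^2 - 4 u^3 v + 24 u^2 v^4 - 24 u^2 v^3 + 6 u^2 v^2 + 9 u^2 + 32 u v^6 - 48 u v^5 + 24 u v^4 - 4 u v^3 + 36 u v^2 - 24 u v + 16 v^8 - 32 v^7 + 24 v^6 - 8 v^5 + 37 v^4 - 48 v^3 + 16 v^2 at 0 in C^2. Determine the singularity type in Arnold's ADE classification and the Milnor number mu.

Type A_{3}, Milnor number mu = 3.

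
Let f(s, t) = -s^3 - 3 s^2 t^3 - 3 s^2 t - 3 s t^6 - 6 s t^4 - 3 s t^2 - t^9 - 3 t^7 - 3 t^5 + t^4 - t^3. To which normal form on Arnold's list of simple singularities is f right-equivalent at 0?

E6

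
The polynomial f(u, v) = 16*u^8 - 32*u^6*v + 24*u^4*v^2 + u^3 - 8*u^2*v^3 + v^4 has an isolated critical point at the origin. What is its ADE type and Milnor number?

Type E_{6}, Milnor number mu = 6.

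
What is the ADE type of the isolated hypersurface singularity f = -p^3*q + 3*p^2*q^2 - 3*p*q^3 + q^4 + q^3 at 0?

E_7

The Hessian of f at 0 has rank 0. Corank 2; j^3 = q^3 is a perfect cube, so E-series; the 4-jet and mu = 7 give E_7.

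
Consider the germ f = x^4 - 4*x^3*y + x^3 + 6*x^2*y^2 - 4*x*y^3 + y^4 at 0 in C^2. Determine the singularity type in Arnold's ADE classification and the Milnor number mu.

The Hessian of f at 0 has rank 0. Corank 2; j^3 = x^3 is a perfect cube, so E-series; the 4-jet and mu = 6 give E_6.

Type E6, Milnor number mu = 6.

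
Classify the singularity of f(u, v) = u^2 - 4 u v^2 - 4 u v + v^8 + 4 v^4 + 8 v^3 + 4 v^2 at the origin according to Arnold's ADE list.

The Hessian of f at 0 has rank 1. Corank 1: A-series; mu = 7 gives A_7.

A7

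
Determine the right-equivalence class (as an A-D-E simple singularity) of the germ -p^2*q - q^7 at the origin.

D_8

The Hessian of f at 0 has rank 0. Corank 2; j^3 = -p^2*q has shape L^2 M (L != M), so D-series; mu = 8 gives D_8.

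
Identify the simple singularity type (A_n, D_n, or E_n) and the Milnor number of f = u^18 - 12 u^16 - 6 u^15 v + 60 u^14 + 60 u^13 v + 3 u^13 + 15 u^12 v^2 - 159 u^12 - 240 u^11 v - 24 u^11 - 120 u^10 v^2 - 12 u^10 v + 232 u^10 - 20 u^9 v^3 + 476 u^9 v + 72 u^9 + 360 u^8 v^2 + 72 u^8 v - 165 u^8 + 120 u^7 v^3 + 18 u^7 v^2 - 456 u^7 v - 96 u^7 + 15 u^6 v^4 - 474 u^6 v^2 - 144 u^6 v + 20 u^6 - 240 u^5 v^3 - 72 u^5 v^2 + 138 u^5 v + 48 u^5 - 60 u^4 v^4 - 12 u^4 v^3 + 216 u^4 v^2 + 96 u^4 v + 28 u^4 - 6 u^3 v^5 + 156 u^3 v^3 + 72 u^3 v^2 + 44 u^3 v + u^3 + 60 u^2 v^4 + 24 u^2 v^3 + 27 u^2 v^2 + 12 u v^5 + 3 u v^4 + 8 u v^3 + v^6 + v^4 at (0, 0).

Type E6, Milnor number mu = 6.

The Hessian of f at 0 is [[0, 0], [0, 0]] with rank 0, so corank 2. A Groebner basis of the Jacobian ideal J(f) in C{u,v} is {u^3, u^2*v, u^2/2 + u*v^2, -3*u^2 + v^3}; counting standard monomials gives mu = 6. Corank 2; j^3 = u^3 is a perfect cube, so E-series; the 4-jet and mu = 6 give E_6.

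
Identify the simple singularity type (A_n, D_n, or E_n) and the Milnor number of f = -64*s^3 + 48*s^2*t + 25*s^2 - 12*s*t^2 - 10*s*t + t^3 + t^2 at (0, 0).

Type A2, Milnor number mu = 2.

The Hessian of f at 0 is [[50, -10], [-10, 2]] with rank 1, so corank 1. A Groebner basis of the Jacobian ideal J(f) in C{s,t} is {t^2, s - t/5}; counting standard monomials gives mu = 2. Corank 1: A-series; mu = 2 gives A_2.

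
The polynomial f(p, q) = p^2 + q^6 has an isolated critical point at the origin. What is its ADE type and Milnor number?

Type A_5, Milnor number mu = 5.

The Hessian of f at 0 has rank 1. Corank 1: A-series; mu = 5 gives A_5.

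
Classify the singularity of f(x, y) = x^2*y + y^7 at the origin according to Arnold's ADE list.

D8

The Hessian of f at 0 has rank 0. Corank 2; j^3 = x^2*y has shape L^2 M (L != M), so D-series; mu = 8 gives D_8.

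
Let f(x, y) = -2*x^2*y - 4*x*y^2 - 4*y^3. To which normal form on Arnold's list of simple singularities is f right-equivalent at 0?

The Hessian of f at 0 is [[0, 0], [0, 0]] with rank 0, so corank 2. A Groebner basis of the Jacobian ideal J(f) in C{x,y} is {y^3, x^2 + 2*y^2, x*y + y^2}; counting standard monomials gives mu = 4. Corank 2; j^3 = -2*y*(x^2 + 2*x*y + 2*y^2) splits into three distinct lines over C (the quadratic factor has nonzero discriminant), so D_4.

D4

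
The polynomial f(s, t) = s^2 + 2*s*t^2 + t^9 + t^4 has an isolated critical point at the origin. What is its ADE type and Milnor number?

Type A8, Milnor number mu = 8.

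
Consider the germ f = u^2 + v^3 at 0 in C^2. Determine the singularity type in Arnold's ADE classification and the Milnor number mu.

Type A_{2}, Milnor number mu = 2.

The Hessian of f at 0 is [[2, 0], [0, 0]] with rank 1, so corank 1. A Groebner basis of the Jacobian ideal J(f) in C{u,v} is {v^2, u}; counting standard monomials gives mu = 2. Corank 1: A-series; mu = 2 gives A_2.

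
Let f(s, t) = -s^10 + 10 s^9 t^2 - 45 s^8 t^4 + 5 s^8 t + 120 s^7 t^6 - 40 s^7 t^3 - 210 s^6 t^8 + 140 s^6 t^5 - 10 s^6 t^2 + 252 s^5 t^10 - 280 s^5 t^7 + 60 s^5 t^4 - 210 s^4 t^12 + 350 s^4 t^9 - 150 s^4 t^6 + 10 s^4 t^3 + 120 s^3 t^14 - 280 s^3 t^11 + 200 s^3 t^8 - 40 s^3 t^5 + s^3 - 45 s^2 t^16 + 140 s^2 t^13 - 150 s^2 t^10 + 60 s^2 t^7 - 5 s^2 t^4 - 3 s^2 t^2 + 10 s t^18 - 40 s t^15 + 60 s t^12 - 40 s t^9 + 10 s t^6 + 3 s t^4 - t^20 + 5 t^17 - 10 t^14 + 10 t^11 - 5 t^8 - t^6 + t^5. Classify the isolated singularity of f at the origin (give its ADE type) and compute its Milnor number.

Type E_8, Milnor number mu = 8.

The Hessian of f at 0 is [[0, 0], [0, 0]] with rank 0, so corank 2. A Groebner basis of the Jacobian ideal J(f) in C{s,t} is {t^4, s^3, -s^2/2 + s*t^2}; counting standard monomials gives mu = 8. Corank 2; j^3 = s^3 is a perfect cube, so E-series; the 5-jet and mu = 8 give E_8.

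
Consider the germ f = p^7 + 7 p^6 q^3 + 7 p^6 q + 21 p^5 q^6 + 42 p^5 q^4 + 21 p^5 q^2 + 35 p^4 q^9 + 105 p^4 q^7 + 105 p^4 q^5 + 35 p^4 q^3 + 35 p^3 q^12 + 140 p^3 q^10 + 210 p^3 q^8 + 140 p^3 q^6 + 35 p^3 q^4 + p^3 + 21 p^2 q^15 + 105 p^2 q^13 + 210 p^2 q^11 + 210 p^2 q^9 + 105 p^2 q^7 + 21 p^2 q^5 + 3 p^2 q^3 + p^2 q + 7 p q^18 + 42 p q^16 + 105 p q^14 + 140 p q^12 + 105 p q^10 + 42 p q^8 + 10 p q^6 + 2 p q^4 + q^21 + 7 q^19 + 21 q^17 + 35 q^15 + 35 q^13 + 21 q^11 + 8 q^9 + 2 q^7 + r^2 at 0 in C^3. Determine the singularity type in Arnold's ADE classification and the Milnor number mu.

The Hessian of f at 0 has rank 1. Corank 2; j^3 = p^2*(p + q) has shape L^2 M (L != M), so D-series; mu = 8 gives D_8.

Type D8, Milnor number mu = 8.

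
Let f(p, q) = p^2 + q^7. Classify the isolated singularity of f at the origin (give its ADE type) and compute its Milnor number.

Type A_6, Milnor number mu = 6.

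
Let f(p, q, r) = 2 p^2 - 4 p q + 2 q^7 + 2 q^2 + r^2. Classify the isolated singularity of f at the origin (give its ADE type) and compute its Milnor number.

Type A_6, Milnor number mu = 6.

The Hessian of f at 0 is [[4, -4, 0], [-4, 4, 0], [0, 0, 2]] with rank 2, so corank 1. A Groebner basis of the Jacobian ideal J(f) in C{p,q,r} is {q^6, p - q, r}; counting standard monomials gives mu = 6. Corank 1: A-series; mu = 6 gives A_6.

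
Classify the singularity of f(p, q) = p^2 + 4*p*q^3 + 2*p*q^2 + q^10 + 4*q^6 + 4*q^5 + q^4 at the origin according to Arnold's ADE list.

A9

The Hessian of f at 0 has rank 1. Corank 1: A-series; mu = 9 gives A_9.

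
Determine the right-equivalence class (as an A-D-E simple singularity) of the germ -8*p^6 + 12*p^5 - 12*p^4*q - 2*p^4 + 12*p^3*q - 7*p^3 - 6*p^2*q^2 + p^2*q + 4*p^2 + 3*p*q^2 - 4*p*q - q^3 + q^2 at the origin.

The Hessian of f at 0 has rank 1. Corank 1: A-series; mu = 2 gives A_2.

A_2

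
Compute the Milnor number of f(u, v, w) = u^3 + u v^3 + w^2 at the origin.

The Hessian of f at 0 is [[0, 0, 0], [0, 0, 0], [0, 0, 2]] with rank 1, so corank 2. A Groebner basis of the Jacobian ideal J(f) in C{u,v,w} is {u^3, u*v^2, 3*u^2 + v^3, w}; counting standard monomials gives mu = 7. Corank 2; j^3 = u^3 is a perfect cube, so E-series; the 4-jet and mu = 7 give E_7.

7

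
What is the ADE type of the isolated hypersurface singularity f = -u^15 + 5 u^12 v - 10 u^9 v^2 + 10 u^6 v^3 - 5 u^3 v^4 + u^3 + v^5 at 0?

E_{8}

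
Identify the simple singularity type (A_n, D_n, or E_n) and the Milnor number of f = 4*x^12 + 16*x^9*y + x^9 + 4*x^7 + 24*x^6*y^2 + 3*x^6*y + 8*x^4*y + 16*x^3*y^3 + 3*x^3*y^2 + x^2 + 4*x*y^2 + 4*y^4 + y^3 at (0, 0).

Type A2, Milnor number mu = 2.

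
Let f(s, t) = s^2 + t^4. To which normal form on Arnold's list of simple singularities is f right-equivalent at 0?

A_{3}

The Hessian of f at 0 has rank 1. Corank 1: A-series; mu = 3 gives A_3.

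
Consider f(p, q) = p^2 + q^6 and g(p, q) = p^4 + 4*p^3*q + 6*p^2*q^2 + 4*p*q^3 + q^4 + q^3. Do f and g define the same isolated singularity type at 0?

The Hessian of f at 0 is [[2, 0], [0, 0]] with rank 1, so corank 1. A Groebner basis of the Jacobian ideal J(f) in C{p,q} is {q^5, p}; counting standard monomials gives mu = 5. Corank 1: A-series; mu = 5 gives A_5. The Hessian of g at 0 is [[0, 0], [0, 0]] with rank 0, so corank 2. A Groebner basis of the Jacobian ideal J(g) in C{p,q} is {p^3 + 3*p^2*q, q^2}; counting standard monomials gives mu = 6. Corank 2; j^3 = q^3 is a perfect cube, so E-series; the 4-jet and mu = 6 give E_6. f is A_5 but g is E_6, hence not right-equivalent.

No.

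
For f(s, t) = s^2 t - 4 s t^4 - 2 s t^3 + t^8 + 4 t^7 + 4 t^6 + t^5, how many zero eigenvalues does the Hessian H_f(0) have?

The Hessian at 0 is [[0, 0], [0, 0]] of rank 0; hence corank 2.

2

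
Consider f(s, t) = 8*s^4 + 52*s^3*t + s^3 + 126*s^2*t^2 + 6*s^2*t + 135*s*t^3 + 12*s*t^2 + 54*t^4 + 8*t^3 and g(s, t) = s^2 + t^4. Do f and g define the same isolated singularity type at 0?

No.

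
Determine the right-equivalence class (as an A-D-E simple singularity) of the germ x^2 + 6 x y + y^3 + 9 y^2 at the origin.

A_2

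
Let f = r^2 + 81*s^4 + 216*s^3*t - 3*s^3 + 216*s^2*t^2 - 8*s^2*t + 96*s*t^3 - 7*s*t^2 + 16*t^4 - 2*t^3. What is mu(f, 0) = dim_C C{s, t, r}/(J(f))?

5

The Hessian of f at 0 has rank 1. Corank 2; j^3 = -(s + t)^2*(3*s + 2*t) has shape L^2 M (L != M), so D-series; mu = 5 gives D_5.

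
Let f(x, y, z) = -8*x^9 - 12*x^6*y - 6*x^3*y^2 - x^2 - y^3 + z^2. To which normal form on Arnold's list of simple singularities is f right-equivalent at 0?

A_{2}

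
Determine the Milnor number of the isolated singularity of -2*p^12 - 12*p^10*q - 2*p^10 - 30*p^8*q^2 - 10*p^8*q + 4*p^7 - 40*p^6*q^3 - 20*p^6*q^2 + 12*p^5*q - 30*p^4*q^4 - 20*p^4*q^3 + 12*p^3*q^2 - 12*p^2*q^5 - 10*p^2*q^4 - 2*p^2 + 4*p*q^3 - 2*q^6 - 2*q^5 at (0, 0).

The Hessian of f at 0 is [[-4, 0], [0, 0]] with rank 1, so corank 1. A Groebner basis of the Jacobian ideal J(f) in C{p,q} is {-p + q^3, p^2, p*q}; counting standard monomials gives mu = 4. Corank 1: A-series; mu = 4 gives A_4.

4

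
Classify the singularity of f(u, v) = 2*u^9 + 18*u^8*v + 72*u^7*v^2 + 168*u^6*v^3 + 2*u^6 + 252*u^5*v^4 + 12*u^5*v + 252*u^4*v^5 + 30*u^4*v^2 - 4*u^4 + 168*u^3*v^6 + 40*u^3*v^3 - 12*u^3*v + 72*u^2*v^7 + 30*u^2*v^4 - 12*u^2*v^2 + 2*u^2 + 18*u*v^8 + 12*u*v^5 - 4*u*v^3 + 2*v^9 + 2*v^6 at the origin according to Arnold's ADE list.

A_8

The Hessian of f at 0 has rank 1. Corank 1: A-series; mu = 8 gives A_8.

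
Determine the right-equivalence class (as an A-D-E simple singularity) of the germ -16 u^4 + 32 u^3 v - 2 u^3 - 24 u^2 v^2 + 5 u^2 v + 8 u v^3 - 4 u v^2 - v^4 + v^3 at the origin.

D_5

The Hessian of f at 0 is [[0, 0], [0, 0]] with rank 0, so corank 2. A Groebner basis of the Jacobian ideal J(f) in C{u,v} is {u*v^2 - u*v/8 + v^2/8, -u*v/8 + v^3 + v^2/8, u^2 - 3*u*v/2 + v^2/2}; counting standard monomials gives mu = 5. Corank 2; j^3 = -(u - v)^2*(2*u - v) has shape L^2 M (L != M), so D-series; mu = 5 gives D_5.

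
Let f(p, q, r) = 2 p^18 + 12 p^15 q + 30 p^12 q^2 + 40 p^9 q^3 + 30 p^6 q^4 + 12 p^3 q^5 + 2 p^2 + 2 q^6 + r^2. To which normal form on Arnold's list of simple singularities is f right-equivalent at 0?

A5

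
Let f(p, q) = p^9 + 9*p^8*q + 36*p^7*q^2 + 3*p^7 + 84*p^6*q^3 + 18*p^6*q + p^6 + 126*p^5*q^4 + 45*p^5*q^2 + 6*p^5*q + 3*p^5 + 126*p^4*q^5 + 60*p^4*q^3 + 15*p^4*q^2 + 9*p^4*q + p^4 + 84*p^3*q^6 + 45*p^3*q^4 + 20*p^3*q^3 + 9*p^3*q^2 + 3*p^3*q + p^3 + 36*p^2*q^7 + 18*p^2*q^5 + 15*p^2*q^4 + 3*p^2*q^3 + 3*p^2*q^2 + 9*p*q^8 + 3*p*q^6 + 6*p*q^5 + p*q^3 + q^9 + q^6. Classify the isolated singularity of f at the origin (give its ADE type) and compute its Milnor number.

Type E7, Milnor number mu = 7.

The Hessian of f at 0 is [[0, 0], [0, 0]] with rank 0, so corank 2. A Groebner basis of the Jacobian ideal J(f) in C{p,q} is {3*p^2 + q^4 + q^3, p^3, p^2*q - p^2 - q^3/3, 2*p^2 + p*q^2 + 2*q^3/3}; counting standard monomials gives mu = 7. Corank 2; j^3 = p^3 is a perfect cube, so E-series; the 4-jet and mu = 7 give E_7.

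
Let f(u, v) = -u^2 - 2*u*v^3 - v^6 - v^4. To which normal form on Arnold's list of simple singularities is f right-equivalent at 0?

The Hessian of f at 0 is [[-2, 0], [0, 0]] with rank 1, so corank 1. A Groebner basis of the Jacobian ideal J(f) in C{u,v} is {v^3, u}; counting standard monomials gives mu = 3. Corank 1: A-series; mu = 3 gives A_3.

A_{3}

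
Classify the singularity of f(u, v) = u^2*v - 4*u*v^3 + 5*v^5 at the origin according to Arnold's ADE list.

The Hessian of f at 0 has rank 0. Corank 2; j^3 = u^2*v has shape L^2 M (L != M), so D-series; mu = 6 gives D_6.

D_6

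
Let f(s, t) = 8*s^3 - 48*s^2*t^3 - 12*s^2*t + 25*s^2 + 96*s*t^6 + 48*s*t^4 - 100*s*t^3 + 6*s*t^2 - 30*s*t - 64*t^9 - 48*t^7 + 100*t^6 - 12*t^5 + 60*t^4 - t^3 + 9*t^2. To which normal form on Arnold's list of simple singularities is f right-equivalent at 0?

A_2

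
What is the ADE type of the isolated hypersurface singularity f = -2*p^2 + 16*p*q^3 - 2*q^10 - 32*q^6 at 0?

A9

The Hessian of f at 0 is [[-4, 0], [0, 0]] with rank 1, so corank 1. A Groebner basis of the Jacobian ideal J(f) in C{p,q} is {p^3, -p/4 + q^3}; counting standard monomials gives mu = 9. Corank 1: A-series; mu = 9 gives A_9.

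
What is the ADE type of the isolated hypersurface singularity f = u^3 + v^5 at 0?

E8

The Hessian of f at 0 is [[0, 0], [0, 0]] with rank 0, so corank 2. A Groebner basis of the Jacobian ideal J(f) in C{u,v} is {v^4, u^2}; counting standard monomials gives mu = 8. Corank 2; j^3 = u^3 is a perfect cube, so E-series; the 5-jet and mu = 8 give E_8.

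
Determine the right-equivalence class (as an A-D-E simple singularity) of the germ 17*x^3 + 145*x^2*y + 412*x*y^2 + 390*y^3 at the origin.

D_{4}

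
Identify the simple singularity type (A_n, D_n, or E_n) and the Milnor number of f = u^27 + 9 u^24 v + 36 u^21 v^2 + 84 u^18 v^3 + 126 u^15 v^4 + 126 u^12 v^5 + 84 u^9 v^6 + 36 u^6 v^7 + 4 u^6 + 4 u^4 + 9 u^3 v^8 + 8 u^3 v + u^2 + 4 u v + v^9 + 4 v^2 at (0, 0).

Type A_8, Milnor number mu = 8.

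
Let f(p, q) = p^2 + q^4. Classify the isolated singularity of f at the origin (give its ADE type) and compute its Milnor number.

The Hessian of f at 0 is [[2, 0], [0, 0]] with rank 1, so corank 1. A Groebner basis of the Jacobian ideal J(f) in C{p,q} is {q^3, p}; counting standard monomials gives mu = 3. Corank 1: A-series; mu = 3 gives A_3.

Type A_{3}, Milnor number mu = 3.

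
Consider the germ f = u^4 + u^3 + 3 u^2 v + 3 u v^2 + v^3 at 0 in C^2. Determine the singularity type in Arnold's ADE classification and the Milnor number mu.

The Hessian of f at 0 is [[0, 0], [0, 0]] with rank 0, so corank 2. A Groebner basis of the Jacobian ideal J(f) in C{u,v} is {v^4, u*v^2 + 2*v^3/3, u^2 + 2*u*v + v^2}; counting standard monomials gives mu = 6. Corank 2; j^3 = (u + v)^3 is a perfect cube, so E-series; the 4-jet and mu = 6 give E_6.

Type E_{6}, Milnor number mu = 6.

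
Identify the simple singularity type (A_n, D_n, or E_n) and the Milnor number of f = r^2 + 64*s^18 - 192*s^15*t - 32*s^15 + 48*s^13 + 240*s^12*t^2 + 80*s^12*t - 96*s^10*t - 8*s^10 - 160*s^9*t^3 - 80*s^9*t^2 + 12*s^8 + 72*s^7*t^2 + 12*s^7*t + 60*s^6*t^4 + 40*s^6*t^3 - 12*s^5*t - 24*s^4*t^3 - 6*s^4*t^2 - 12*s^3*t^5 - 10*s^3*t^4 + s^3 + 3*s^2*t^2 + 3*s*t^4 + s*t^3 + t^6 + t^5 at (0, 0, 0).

Type E_{7}, Milnor number mu = 7.

The Hessian of f at 0 has rank 1. Corank 2; j^3 = s^3 is a perfect cube, so E-series; the 4-jet and mu = 7 give E_7.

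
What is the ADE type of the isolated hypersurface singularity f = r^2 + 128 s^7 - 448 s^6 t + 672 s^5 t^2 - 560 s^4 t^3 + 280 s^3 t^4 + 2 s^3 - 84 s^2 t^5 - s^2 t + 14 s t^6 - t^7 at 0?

The Hessian of f at 0 is [[0, 0, 0], [0, 0, 0], [0, 0, 2]] with rank 1, so corank 2. A Groebner basis of the Jacobian ideal J(f) in C{s,t,r} is {s*t/14 + t^6, s*t^2, s^2 - s*t/2, r}; counting standard monomials gives mu = 8. Corank 2; j^3 = s^2*(2*s - t) has shape L^2 M (L != M), so D-series; mu = 8 gives D_8.

D_8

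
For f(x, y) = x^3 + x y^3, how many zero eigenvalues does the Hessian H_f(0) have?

2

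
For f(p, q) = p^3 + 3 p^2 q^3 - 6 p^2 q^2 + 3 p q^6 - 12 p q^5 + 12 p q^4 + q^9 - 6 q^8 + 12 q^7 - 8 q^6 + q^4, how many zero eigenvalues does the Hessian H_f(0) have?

2

Hessian at 0 has rank 0.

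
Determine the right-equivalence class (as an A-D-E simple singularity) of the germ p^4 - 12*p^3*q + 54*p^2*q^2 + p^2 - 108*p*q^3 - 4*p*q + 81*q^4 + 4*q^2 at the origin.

A_3

The Hessian of f at 0 is [[2, -4], [-4, 8]] with rank 1, so corank 1. A Groebner basis of the Jacobian ideal J(f) in C{p,q} is {q^3, p - 2*q}; counting standard monomials gives mu = 3. Corank 1: A-series; mu = 3 gives A_3.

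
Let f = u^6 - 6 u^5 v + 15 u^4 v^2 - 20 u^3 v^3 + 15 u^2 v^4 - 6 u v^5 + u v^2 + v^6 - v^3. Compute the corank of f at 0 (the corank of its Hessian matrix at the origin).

2

Hessian at 0 has rank 0.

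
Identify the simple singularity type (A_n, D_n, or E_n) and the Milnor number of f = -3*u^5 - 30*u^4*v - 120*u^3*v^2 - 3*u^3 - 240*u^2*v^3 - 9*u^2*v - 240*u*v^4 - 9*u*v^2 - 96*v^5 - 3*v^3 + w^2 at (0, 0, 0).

The Hessian of f at 0 has rank 1. Corank 2; j^3 = -3*(u + v)^3 is a perfect cube, so E-series; the 5-jet and mu = 8 give E_8.

Type E_{8}, Milnor number mu = 8.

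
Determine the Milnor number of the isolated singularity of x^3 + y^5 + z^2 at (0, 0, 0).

8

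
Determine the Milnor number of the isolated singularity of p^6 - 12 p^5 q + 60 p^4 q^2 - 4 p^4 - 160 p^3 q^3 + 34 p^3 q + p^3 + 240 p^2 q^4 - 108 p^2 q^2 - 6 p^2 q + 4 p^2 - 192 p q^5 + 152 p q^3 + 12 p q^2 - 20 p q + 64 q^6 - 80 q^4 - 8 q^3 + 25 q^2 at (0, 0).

2

The Hessian of f at 0 is [[8, -20], [-20, 50]] with rank 1, so corank 1. A Groebner basis of the Jacobian ideal J(f) in C{p,q} is {q^2, p - 5*q/2}; counting standard monomials gives mu = 2. Corank 1: A-series; mu = 2 gives A_2.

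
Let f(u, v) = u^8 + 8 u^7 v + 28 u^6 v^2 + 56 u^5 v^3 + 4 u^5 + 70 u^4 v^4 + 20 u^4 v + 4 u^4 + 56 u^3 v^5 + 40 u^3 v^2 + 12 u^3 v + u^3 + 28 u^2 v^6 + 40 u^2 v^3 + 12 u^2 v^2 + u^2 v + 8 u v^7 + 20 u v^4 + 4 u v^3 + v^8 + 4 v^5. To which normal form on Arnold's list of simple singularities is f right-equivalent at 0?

D9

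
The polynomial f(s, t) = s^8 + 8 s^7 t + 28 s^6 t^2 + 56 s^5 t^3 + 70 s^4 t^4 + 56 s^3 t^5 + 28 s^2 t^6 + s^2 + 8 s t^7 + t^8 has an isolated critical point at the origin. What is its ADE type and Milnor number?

Type A_7, Milnor number mu = 7.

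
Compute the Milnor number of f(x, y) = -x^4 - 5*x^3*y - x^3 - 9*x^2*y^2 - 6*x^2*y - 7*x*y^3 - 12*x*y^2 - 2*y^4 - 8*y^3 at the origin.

The Hessian of f at 0 is [[0, 0], [0, 0]] with rank 0, so corank 2. A Groebner basis of the Jacobian ideal J(f) in C{x,y} is {3*x^2 + 12*x*y + y^4 - y^3 + 12*y^2, x^3 + 18*x^2 + 72*x*y + 2*y^3 + 72*y^2, x^2*y - 7*x^2 - 28*x*y - 5*y^3/3 - 28*y^2, 2*x^2 + x*y^2 + 8*x*y + 4*y^3/3 + 8*y^2}; counting standard monomials gives mu = 7. Corank 2; j^3 = -(x + 2*y)^3 is a perfect cube, so E-series; the 4-jet and mu = 7 give E_7.

7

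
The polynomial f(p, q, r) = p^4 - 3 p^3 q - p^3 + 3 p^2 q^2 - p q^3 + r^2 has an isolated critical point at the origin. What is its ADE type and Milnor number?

Type E7, Milnor number mu = 7.

The Hessian of f at 0 is [[0, 0, 0], [0, 0, 0], [0, 0, 2]] with rank 1, so corank 2. A Groebner basis of the Jacobian ideal J(f) in C{p,q,r} is {3*p^2 + q^4 + q^3, p^3, p^2*q - p^2 - q^3/3, -2*p^2 + p*q^2 - 2*q^3/3, r}; counting standard monomials gives mu = 7. Corank 2; j^3 = -p^3 is a perfect cube, so E-series; the 4-jet and mu = 7 give E_7.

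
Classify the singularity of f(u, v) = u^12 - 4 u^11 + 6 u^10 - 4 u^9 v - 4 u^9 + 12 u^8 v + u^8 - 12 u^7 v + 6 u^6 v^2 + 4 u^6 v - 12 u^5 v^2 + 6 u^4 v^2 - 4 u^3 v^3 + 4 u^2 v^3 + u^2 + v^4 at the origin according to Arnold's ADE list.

The Hessian of f at 0 has rank 1. Corank 1: A-series; mu = 3 gives A_3.

A_{3}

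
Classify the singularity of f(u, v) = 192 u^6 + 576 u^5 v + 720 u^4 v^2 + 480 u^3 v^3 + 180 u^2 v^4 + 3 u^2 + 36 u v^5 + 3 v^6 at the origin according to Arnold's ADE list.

A_{5}

The Hessian of f at 0 has rank 1. Corank 1: A-series; mu = 5 gives A_5.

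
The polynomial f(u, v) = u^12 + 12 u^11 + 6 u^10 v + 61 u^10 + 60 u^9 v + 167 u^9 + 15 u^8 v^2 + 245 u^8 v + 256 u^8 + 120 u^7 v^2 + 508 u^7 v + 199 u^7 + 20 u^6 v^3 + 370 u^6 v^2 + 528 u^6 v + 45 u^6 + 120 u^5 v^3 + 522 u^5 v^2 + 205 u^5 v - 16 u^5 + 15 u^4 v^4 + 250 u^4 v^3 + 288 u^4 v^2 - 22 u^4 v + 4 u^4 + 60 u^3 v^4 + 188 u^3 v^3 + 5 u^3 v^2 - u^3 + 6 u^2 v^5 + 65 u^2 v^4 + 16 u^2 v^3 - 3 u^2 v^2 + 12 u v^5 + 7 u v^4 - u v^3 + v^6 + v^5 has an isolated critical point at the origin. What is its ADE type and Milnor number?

Type E_7, Milnor number mu = 7.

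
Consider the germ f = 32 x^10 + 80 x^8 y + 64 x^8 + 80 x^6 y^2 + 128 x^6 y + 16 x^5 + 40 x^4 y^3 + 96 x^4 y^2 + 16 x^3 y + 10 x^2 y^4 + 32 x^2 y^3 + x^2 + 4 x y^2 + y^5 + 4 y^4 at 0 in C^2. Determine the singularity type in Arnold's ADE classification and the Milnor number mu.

Type A_{4}, Milnor number mu = 4.

The Hessian of f at 0 is [[2, 0], [0, 0]] with rank 1, so corank 1. A Groebner basis of the Jacobian ideal J(f) in C{x,y} is {x^2, x/2 + y^2}; counting standard monomials gives mu = 4. Corank 1: A-series; mu = 4 gives A_4.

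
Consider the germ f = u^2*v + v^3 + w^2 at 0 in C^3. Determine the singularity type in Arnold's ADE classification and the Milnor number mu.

Type D_{4}, Milnor number mu = 4.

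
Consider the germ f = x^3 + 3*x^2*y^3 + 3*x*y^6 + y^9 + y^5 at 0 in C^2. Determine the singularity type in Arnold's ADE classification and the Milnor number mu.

Type E8, Milnor number mu = 8.

The Hessian of f at 0 has rank 0. Corank 2; j^3 = x^3 is a perfect cube, so E-series; the 5-jet and mu = 8 give E_8.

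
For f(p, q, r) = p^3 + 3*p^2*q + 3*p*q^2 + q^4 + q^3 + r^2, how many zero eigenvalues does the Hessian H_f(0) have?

2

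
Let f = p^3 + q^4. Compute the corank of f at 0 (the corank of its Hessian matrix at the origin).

2

Hessian at 0 has rank 0.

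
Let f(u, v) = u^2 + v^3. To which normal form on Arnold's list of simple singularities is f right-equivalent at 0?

A_{2}

The Hessian of f at 0 is [[2, 0], [0, 0]] with rank 1, so corank 1. A Groebner basis of the Jacobian ideal J(f) in C{u,v} is {v^2, u}; counting standard monomials gives mu = 2. Corank 1: A-series; mu = 2 gives A_2.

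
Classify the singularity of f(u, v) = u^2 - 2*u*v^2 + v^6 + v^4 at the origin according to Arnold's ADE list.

A5

The Hessian of f at 0 has rank 1. Corank 1: A-series; mu = 5 gives A_5.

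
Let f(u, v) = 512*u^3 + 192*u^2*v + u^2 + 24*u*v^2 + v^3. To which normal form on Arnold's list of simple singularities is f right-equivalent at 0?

A_2

The Hessian of f at 0 is [[2, 0], [0, 0]] with rank 1, so corank 1. A Groebner basis of the Jacobian ideal J(f) in C{u,v} is {v^2, u}; counting standard monomials gives mu = 2. Corank 1: A-series; mu = 2 gives A_2.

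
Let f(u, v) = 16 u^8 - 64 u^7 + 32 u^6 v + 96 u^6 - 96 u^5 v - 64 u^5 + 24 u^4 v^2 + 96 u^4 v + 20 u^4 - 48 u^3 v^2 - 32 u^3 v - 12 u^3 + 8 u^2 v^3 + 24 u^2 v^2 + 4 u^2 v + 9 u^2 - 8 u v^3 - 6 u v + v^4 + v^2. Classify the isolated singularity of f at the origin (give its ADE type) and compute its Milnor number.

Type A_3, Milnor number mu = 3.

The Hessian of f at 0 is [[18, -6], [-6, 2]] with rank 1, so corank 1. A Groebner basis of the Jacobian ideal J(f) in C{u,v} is {u^2 - 3*u/2 + v/2, u*v - 9*u/2 + 3*v/2, -27*u/2 + v^2 + 9*v/2}; counting standard monomials gives mu = 3. Corank 1: A-series; mu = 3 gives A_3.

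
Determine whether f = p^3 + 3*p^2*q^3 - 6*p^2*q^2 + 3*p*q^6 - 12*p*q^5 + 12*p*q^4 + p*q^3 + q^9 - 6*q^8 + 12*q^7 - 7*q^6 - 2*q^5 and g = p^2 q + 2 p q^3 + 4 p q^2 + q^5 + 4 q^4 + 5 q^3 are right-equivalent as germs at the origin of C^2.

No.

The Hessian of f at 0 has rank 0. Corank 2; j^3 = p^3 is a perfect cube, so E-series; the 4-jet and mu = 7 give E_7. The Hessian of g at 0 has rank 0. Corank 2; j^3 = q*(p^2 + 4*p*q + 5*q^2) splits into three distinct lines over C (the quadratic factor has nonzero discriminant), so D_4. f is E_7 but g is D_4, hence not right-equivalent.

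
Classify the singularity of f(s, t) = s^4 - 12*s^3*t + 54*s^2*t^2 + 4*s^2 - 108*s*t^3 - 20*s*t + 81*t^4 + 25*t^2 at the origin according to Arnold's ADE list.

The Hessian of f at 0 has rank 1. Corank 1: A-series; mu = 3 gives A_3.

A_3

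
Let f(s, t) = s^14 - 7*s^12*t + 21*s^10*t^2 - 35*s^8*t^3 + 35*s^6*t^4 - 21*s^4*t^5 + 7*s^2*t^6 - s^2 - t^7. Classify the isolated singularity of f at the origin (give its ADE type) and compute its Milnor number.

Type A6, Milnor number mu = 6.

The Hessian of f at 0 is [[-2, 0], [0, 0]] with rank 1, so corank 1. A Groebner basis of the Jacobian ideal J(f) in C{s,t} is {t^6, s}; counting standard monomials gives mu = 6. Corank 1: A-series; mu = 6 gives A_6.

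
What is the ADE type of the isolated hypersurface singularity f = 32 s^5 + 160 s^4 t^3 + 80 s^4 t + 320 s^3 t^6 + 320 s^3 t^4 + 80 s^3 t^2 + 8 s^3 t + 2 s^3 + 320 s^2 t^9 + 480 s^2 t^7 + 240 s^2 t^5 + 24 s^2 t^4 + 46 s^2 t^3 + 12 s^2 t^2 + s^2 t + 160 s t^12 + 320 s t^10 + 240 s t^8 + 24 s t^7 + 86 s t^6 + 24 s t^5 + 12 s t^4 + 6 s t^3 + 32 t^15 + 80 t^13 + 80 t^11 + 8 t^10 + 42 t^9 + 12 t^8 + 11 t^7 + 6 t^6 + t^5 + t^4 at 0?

The Hessian of f at 0 has rank 0. Corank 2; j^3 = s^2*(2*s + t) has shape L^2 M (L != M), so D-series; mu = 5 gives D_5.

D_{5}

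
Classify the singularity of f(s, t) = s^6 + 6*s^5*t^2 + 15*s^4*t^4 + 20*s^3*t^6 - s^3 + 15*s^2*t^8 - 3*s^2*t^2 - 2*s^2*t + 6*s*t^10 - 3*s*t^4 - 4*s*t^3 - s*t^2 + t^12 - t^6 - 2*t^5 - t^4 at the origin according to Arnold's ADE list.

The Hessian of f at 0 is [[0, 0], [0, 0]] with rank 0, so corank 2. A Groebner basis of the Jacobian ideal J(f) in C{s,t} is {-s^2 - s*t + t^4 + t^3, s^3 + 3*s^2 + 5*s*t/2 - 5*t^3/2 - t^2/2, s^2*t - 2*s^2 - 11*s*t/6 + 7*t^3/6 + t^2/6, s^2 + s*t^2 + s*t}; counting standard monomials gives mu = 7. Corank 2; j^3 = -s*(s + t)^2 has shape L^2 M (L != M), so D-series; mu = 7 gives D_7.

D7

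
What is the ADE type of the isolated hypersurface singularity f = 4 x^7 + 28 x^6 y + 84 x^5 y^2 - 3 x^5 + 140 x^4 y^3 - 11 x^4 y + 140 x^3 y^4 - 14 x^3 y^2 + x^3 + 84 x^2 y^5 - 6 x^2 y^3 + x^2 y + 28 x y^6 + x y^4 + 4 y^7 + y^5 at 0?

D6

The Hessian of f at 0 is [[0, 0], [0, 0]] with rank 0, so corank 2. A Groebner basis of the Jacobian ideal J(f) in C{x,y} is {-x*y/7 + y^4, x*y^2, x^2 + 5*x*y/7}; counting standard monomials gives mu = 6. Corank 2; j^3 = x^2*(x + y) has shape L^2 M (L != M), so D-series; mu = 6 gives D_6.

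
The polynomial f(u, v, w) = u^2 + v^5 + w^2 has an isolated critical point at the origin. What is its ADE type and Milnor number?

Type A_4, Milnor number mu = 4.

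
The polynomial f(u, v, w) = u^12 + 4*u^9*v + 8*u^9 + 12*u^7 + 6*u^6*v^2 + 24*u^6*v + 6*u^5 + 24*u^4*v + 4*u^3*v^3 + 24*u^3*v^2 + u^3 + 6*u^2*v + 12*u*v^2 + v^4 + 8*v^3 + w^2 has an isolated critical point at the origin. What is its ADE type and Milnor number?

The Hessian of f at 0 has rank 1. Corank 2; j^3 = (u + 2*v)^3 is a perfect cube, so E-series; the 4-jet and mu = 6 give E_6.

Type E_6, Milnor number mu = 6.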